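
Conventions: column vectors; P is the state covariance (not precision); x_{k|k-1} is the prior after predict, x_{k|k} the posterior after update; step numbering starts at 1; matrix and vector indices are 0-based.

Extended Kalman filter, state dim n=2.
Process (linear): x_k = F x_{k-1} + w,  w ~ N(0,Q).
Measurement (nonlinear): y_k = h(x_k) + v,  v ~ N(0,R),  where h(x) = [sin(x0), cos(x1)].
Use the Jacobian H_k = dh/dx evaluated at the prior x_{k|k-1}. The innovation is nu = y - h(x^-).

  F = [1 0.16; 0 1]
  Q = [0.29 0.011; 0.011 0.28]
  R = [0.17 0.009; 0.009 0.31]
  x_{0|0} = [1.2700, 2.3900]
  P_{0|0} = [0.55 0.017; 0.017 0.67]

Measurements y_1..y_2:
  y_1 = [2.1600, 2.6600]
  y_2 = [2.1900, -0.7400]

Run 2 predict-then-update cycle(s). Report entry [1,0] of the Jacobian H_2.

step 1: x^-=[1.6524, 2.3900]  P^-=[0.8626 0.1352; 0.1352 0.9500]  H_jac=[-0.0815 0.0000; 0.0000 -0.6828]  S=[0.1757 0.0165; 0.0165 0.7529]  K=[-0.3894 -0.1141; 0.0183 -0.8619]  nu=[1.1633, 3.3906]  x^+=[0.8127, -0.5112]  P^+=[0.8247 0.0569; 0.0569 0.3911]
step 2: x^-=[0.7309, -0.5112]  P^-=[1.1429 0.1305; 0.1305 0.6711]  H_jac=[0.7446 0.0000; 0.0000 0.4892]  S=[0.8036 0.0565; 0.0565 0.4706]  K=[1.0583 0.0085; 0.0724 0.6889]  nu=[1.5225, -1.6122]  x^+=[2.3284, -1.5115]  P^+=[0.2417 0.0249; 0.0249 0.4379]

H_jac[1,0] = 0.0000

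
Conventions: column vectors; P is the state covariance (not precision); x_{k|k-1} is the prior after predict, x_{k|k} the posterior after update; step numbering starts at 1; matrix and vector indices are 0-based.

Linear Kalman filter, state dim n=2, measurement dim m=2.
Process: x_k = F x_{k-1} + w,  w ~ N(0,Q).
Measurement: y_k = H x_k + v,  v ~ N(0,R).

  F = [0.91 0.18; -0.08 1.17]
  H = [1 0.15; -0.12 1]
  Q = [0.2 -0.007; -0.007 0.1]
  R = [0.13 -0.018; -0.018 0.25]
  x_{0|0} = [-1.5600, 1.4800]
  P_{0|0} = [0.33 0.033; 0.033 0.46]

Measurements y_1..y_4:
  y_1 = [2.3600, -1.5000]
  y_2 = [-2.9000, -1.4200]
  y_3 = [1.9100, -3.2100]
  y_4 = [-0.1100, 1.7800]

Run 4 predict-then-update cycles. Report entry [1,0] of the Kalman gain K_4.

step 1: x^-=[-1.1532, 1.8564]  P^-=[0.4990 0.1005; 0.1005 0.7256]  S=[0.6755 0.1297; 0.1297 0.9587]  K=[0.7730 -0.0622; 0.1715 0.7211]  nu=[3.2347, -3.4948]  x^+=[1.5645, -0.1090]  P^+=[0.1042 -0.0170; -0.0170 0.1752]
step 2: x^-=[1.4040, -0.2526]  P^-=[0.2864 0.0045; 0.0045 0.3436]  S=[0.4254 0.0036; 0.0036 0.5967]  K=[0.6751 -0.0541; 0.1269 0.5742]  nu=[-4.2662, -0.9989]  x^+=[-1.4221, -1.3674]  P^+=[0.0910 -0.0148; -0.0148 0.1395]
step 3: x^-=[-1.5403, -1.4861]  P^-=[0.2750 0.0002; 0.0002 0.2943]  S=[0.4117 -0.0066; -0.0066 0.5482]  K=[0.6672 -0.0517; 0.1165 0.5382]  nu=[3.6732, -1.9087]  x^+=[1.0093, -2.0856]  P^+=[0.0898 -0.0142; -0.0142 0.1308]
step 4: x^-=[0.5430, -2.5209]  P^-=[0.2740 -0.0009; -0.0009 0.2822]  S=[0.4100 -0.0094; -0.0094 0.5364]  K=[0.6666 -0.0512; 0.1132 0.5283]  nu=[-0.2749, 4.3660]  x^+=[0.1361, -0.2453]  P^+=[0.0897 -0.0140; -0.0140 0.1284]

K[1,0] = 0.1132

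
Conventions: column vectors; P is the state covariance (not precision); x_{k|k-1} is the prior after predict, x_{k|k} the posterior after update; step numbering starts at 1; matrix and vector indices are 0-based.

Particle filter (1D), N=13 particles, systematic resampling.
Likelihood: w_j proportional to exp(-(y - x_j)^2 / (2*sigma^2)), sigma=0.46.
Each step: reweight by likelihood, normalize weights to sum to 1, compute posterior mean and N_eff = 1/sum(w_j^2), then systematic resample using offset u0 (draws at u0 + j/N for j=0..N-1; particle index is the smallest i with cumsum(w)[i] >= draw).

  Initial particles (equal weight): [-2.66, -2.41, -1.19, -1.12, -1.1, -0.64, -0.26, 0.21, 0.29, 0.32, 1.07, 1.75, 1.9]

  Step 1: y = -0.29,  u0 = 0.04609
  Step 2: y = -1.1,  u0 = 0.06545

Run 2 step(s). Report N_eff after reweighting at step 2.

N_eff = 5.6426

step 1: w=[0.0000, 0.0000, 0.0395, 0.0526, 0.0568, 0.2004, 0.2671, 0.1483, 0.1209, 0.1111, 0.0034, 0.0000, 0.0000]  mean=-0.2606  Neff=5.9523  idx=[3, 4, 5, 5, 6, 6, 6, 6, 7, 7, 8, 9, 9]
step 2: w=[0.2479, 0.2482, 0.1505, 0.1505, 0.0468, 0.0468, 0.0468, 0.0468, 0.0043, 0.0043, 0.0026, 0.0021, 0.0021]  mean=-0.7882  Neff=5.6426  idx=[0, 0, 0, 1, 1, 1, 2, 2, 3, 3, 4, 6, 8]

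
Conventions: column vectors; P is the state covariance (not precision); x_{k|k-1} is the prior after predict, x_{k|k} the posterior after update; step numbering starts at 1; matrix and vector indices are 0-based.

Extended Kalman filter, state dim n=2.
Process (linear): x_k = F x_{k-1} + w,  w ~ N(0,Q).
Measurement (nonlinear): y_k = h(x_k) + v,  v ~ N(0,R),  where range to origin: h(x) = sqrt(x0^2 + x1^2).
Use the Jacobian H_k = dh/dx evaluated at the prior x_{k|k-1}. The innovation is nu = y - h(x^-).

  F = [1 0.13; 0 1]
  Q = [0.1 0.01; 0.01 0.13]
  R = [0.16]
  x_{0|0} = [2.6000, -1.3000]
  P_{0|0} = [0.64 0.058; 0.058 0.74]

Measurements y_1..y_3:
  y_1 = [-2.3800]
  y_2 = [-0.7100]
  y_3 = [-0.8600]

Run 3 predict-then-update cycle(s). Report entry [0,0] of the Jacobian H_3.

H_jac[0,0] = 0.3909

step 1: x^-=[2.4310, -1.3000]  P^-=[0.7676 0.1642; 0.1642 0.8700]  H_jac=[0.8818 -0.4716]  S=[0.8138]  K=[0.7366; -0.3262]  nu=[-5.1368]  x^+=[-1.3528, 0.3757]  P^+=[0.3260 0.3597; 0.3597 0.7834]
step 2: x^-=[-1.3039, 0.3757]  P^-=[0.5328 0.4716; 0.4716 0.9134]  H_jac=[-0.9609 0.2768]  S=[0.4711]  K=[-0.8097; -0.4252]  nu=[-2.0670]  x^+=[0.3697, 1.2545]  P^+=[0.2240 0.3094; 0.3094 0.8282]
step 3: x^-=[0.5328, 1.2545]  P^-=[0.4184 0.4271; 0.4271 0.9582]  H_jac=[0.3909 0.9204]  S=[1.3431]  K=[0.4145; 0.7810]  nu=[-2.2230]  x^+=[-0.3885, -0.4816]  P^+=[0.1877 -0.0077; -0.0077 0.1390]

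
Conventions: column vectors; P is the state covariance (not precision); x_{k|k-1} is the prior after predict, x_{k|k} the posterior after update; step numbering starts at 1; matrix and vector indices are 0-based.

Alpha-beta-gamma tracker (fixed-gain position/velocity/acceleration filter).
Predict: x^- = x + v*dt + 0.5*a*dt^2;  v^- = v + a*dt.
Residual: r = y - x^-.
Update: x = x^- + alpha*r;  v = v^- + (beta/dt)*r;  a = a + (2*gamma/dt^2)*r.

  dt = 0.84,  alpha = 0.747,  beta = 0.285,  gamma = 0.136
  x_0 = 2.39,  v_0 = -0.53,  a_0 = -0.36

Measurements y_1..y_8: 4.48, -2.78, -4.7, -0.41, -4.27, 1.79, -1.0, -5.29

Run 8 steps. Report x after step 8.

step 1: x_pred=1.8178  r=2.6622  x^+=3.8065  v^+=0.0708  a^+=0.6662
step 2: x_pred=4.1010  r=-6.8810  x^+=-1.0391  v^+=-1.7041  a^+=-1.9863
step 3: x_pred=-3.1713  r=-1.5287  x^+=-4.3132  v^+=-3.8913  a^+=-2.5756
step 4: x_pred=-8.4906  r=8.0806  x^+=-2.4544  v^+=-3.3131  a^+=0.5394
step 5: x_pred=-5.0471  r=0.7771  x^+=-4.4666  v^+=-2.5964  a^+=0.8390
step 6: x_pred=-6.3516  r=8.1416  x^+=-0.2698  v^+=0.8707  a^+=3.9774
step 7: x_pred=1.8648  r=-2.8648  x^+=-0.2752  v^+=3.2397  a^+=2.8731
step 8: x_pred=3.4598  r=-8.7498  x^+=-3.0763  v^+=2.6845  a^+=-0.4998

x_post = -3.0763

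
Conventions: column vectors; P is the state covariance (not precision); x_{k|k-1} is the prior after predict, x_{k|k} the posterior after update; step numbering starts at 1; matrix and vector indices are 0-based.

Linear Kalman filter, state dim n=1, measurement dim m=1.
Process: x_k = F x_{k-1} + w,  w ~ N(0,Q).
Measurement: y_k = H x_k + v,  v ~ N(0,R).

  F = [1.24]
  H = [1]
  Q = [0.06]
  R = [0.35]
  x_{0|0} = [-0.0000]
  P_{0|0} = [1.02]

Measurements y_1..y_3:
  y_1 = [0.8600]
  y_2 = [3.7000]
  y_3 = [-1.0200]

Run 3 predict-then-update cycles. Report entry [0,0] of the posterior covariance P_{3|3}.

P_post[0,0] = 0.1816

step 1: x^-=[0.0000]  P^-=[1.6284]  S=[1.9784]  K=[0.8231]  nu=[0.8600]  x^+=[0.7079]  P^+=[0.2881]
step 2: x^-=[0.8777]  P^-=[0.5030]  S=[0.8530]  K=[0.5897]  nu=[2.8223]  x^+=[2.5419]  P^+=[0.2064]
step 3: x^-=[3.1520]  P^-=[0.3773]  S=[0.7273]  K=[0.5188]  nu=[-4.1720]  x^+=[0.9876]  P^+=[0.1816]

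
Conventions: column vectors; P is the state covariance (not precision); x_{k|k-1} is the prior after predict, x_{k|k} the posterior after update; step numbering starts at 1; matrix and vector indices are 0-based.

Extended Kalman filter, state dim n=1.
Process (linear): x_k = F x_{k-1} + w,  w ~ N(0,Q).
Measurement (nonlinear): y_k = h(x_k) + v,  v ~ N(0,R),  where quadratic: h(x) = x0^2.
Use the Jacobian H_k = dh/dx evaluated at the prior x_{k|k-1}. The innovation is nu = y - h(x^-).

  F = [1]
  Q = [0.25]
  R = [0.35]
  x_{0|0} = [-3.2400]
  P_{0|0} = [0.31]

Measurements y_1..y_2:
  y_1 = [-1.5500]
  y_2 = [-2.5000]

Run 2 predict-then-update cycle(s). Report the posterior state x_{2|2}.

step 1: x^-=[-3.2400]  P^-=[0.5600]  H_jac=[-6.4800]  S=[23.8646]  K=[-0.1521]  nu=[-12.0476]  x^+=[-1.4081]  P^+=[0.0082]
step 2: x^-=[-1.4081]  P^-=[0.2582]  H_jac=[-2.8161]  S=[2.3978]  K=[-0.3033]  nu=[-4.4827]  x^+=[-0.0486]  P^+=[0.0377]

x_post = [-0.0486]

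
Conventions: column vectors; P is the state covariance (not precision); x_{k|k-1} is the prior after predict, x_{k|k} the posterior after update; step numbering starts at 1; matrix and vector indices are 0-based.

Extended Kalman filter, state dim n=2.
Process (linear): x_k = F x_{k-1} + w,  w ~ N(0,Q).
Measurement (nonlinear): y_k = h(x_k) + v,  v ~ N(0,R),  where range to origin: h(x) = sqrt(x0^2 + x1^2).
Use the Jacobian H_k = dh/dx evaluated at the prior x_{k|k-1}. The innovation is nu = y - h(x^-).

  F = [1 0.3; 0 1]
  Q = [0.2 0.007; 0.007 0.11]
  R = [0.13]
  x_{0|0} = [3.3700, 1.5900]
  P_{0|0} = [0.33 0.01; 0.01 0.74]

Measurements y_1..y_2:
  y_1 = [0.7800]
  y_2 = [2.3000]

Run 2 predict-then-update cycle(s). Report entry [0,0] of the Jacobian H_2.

H_jac[0,0] = 0.9651

step 1: x^-=[3.8470, 1.5900]  P^-=[0.6026 0.2390; 0.2390 0.8500]  H_jac=[0.9242 0.3820]  S=[0.9374]  K=[0.6915; 0.5820]  nu=[-3.3826]  x^+=[1.5080, -0.3786]  P^+=[0.1544 -0.1382; -0.1382 0.5325]
step 2: x^-=[1.3945, -0.3786]  P^-=[0.3194 0.0285; 0.0285 0.6425]  H_jac=[0.9651 -0.2620]  S=[0.4571]  K=[0.6579; -0.3080]  nu=[0.8551]  x^+=[1.9570, -0.6419]  P^+=[0.1215 0.1212; 0.1212 0.5991]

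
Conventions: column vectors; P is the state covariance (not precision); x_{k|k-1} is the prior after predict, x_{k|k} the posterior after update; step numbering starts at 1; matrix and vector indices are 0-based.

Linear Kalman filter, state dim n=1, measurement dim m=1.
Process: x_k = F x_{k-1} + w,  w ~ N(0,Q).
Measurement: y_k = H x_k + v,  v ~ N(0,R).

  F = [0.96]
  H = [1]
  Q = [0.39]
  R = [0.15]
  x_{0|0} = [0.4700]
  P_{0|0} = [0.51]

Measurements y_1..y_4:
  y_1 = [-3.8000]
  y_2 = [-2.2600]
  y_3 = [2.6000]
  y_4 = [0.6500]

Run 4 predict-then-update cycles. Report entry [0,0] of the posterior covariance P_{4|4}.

step 1: x^-=[0.4512]  P^-=[0.8600]  S=[1.0100]  K=[0.8515]  nu=[-4.2512]  x^+=[-3.1686]  P^+=[0.1277]
step 2: x^-=[-3.0419]  P^-=[0.5077]  S=[0.6577]  K=[0.7719]  nu=[0.7819]  x^+=[-2.4383]  P^+=[0.1158]
step 3: x^-=[-2.3408]  P^-=[0.4967]  S=[0.6467]  K=[0.7681]  nu=[4.9408]  x^+=[1.4540]  P^+=[0.1152]
step 4: x^-=[1.3959]  P^-=[0.4962]  S=[0.6462]  K=[0.7679]  nu=[-0.7459]  x^+=[0.8231]  P^+=[0.1152]

P_post[0,0] = 0.1152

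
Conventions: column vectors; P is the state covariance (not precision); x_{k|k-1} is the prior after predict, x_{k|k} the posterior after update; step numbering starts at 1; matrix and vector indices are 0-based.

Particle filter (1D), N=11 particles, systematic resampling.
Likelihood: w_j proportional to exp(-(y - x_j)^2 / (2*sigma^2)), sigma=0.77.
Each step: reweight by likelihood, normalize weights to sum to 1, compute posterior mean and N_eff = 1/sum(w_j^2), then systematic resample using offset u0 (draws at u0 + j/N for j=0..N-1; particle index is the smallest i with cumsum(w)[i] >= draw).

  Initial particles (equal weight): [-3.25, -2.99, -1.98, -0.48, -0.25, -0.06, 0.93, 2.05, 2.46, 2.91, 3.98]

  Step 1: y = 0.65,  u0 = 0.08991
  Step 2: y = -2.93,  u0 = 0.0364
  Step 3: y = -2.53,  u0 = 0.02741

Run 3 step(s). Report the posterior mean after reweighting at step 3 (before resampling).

post_mean = -0.4005

step 1: w=[0.0000, 0.0000, 0.0011, 0.1259, 0.1866, 0.2415, 0.3458, 0.0708, 0.0233, 0.0050, 0.0000]  mean=0.4149  Neff=4.2703  idx=[3, 4, 4, 5, 5, 5, 6, 6, 6, 7, 9]
step 2: w=[0.4552, 0.1683, 0.1683, 0.0692, 0.0692, 0.0692, 0.0003, 0.0003, 0.0003, 0.0000, 0.0000]  mean=-0.3144  Neff=3.5947  idx=[0, 0, 0, 0, 0, 1, 1, 2, 2, 3, 5]
step 3: w=[0.1402, 0.1402, 0.1402, 0.1402, 0.1402, 0.0606, 0.0606, 0.0606, 0.0606, 0.0283, 0.0283]  mean=-0.4005  Neff=8.7255  idx=[0, 0, 1, 2, 2, 3, 4, 4, 5, 7, 8]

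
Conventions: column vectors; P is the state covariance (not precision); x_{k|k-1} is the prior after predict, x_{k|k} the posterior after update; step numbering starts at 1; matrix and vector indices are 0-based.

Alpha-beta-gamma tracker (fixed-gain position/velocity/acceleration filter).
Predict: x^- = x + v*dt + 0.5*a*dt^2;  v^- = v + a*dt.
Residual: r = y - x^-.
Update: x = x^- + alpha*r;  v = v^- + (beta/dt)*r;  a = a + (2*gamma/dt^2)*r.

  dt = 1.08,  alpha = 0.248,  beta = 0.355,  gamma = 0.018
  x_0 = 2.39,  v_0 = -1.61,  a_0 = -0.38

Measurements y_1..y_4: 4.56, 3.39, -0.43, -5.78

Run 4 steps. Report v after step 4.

step 1: x_pred=0.4296  r=4.1304  x^+=1.4539  v^+=-0.6627  a^+=-0.2525
step 2: x_pred=0.5909  r=2.7991  x^+=1.2851  v^+=-0.0154  a^+=-0.1661
step 3: x_pred=1.1716  r=-1.6016  x^+=0.7744  v^+=-0.7212  a^+=-0.2156
step 4: x_pred=-0.1302  r=-5.6498  x^+=-1.5314  v^+=-2.8111  a^+=-0.3899

v_post = -2.8111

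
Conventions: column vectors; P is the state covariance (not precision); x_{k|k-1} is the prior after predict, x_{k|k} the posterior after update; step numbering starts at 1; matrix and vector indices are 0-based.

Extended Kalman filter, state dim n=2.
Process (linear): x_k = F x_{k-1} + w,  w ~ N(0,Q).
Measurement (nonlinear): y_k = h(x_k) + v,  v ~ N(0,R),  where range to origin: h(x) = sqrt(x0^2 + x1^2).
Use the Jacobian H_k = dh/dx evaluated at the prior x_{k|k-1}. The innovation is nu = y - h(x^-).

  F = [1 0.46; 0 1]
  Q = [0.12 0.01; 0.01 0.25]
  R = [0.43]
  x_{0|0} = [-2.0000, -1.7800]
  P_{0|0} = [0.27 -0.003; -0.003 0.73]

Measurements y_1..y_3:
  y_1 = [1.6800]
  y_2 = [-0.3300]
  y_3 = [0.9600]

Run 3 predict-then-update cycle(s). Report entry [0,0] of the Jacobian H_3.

step 1: x^-=[-2.8188, -1.7800]  P^-=[0.5417 0.3428; 0.3428 0.9800]  H_jac=[-0.8455 -0.5339]  S=[1.4062]  K=[-0.4559; -0.5782]  nu=[-1.6538]  x^+=[-2.0649, -0.8237]  P^+=[0.2495 -0.0279; -0.0279 0.5098]
step 2: x^-=[-2.4438, -0.8237]  P^-=[0.4517 0.2166; 0.2166 0.7598]  H_jac=[-0.9476 -0.3194]  S=[1.0443]  K=[-0.4761; -0.4290]  nu=[-2.9089]  x^+=[-1.0587, 0.4242]  P^+=[0.2149 0.0033; 0.0033 0.5676]
step 3: x^-=[-0.8636, 0.4242]  P^-=[0.4581 0.2744; 0.2744 0.8176]  H_jac=[-0.8976 0.4409]  S=[0.7408]  K=[-0.3917; 0.1541]  nu=[-0.0022]  x^+=[-0.8628, 0.4239]  P^+=[0.3444 0.3192; 0.3192 0.8001]

H_jac[0,0] = -0.8976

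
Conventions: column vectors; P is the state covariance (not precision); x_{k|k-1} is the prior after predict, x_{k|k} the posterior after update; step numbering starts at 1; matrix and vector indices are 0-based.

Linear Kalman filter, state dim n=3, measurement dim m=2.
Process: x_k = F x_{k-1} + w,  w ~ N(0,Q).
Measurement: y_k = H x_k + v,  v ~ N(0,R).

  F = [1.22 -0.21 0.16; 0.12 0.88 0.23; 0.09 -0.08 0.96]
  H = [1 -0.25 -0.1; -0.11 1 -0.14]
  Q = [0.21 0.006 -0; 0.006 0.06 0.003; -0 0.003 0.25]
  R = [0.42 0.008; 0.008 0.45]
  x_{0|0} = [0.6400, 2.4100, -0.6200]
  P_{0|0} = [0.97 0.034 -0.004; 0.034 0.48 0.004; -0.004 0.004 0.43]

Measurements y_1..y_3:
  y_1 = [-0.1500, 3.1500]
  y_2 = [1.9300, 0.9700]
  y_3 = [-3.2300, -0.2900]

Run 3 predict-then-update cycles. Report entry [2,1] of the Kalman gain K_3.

K[2,1] = 0.2507

step 1: x^-=[0.1755, 2.0550, -0.7304]  P^-=[1.6667 0.1099 0.1711; 0.1099 0.4770 0.0798; 0.1711 0.0798 0.6554]  S=[2.0378 -0.1997; -0.1997 0.9188]  K=[0.8027 0.0685; 0.0408 0.5027; 0.0395 -0.0249]  nu=[0.1152, 1.0120]  x^+=[0.3373, 2.5685, -0.7511]  P^+=[0.3713 0.0927 0.1045; 0.0927 0.2496 0.0918; 0.1045 0.0918 0.6513]
step 2: x^-=[-0.2480, 2.1280, -0.8962]  P^-=[0.7774 0.1752 0.2384; 0.1752 0.3556 0.2297; 0.2384 0.2297 0.8574]  S=[1.1044 -0.0201; -0.0201 0.7363]  K=[0.6444 0.0941; 0.0649 0.4149; 0.0883 0.1158]  nu=[2.6204, -1.3107]  x^+=[1.3172, 1.7543, -0.8165]  P^+=[0.3148 0.1058 0.1692; 0.1058 0.2253 0.1889; 0.1692 0.1889 0.8394]
step 3: x^-=[1.1080, 1.5140, -0.8056]  P^-=[0.7091 0.2204 0.3150; 0.2204 0.3916 0.3623; 0.3150 0.3623 1.0262]  S=[1.0087 0.0088; 0.0088 0.7300]  K=[0.6160 0.1273; 0.0818 0.4327; 0.1186 0.2507]  nu=[-4.0401, -1.7949]  x^+=[-1.6091, 0.4069, -1.7346]  P^+=[0.3131 0.1270 0.2166; 0.1270 0.2475 0.2728; 0.2166 0.2728 0.9657]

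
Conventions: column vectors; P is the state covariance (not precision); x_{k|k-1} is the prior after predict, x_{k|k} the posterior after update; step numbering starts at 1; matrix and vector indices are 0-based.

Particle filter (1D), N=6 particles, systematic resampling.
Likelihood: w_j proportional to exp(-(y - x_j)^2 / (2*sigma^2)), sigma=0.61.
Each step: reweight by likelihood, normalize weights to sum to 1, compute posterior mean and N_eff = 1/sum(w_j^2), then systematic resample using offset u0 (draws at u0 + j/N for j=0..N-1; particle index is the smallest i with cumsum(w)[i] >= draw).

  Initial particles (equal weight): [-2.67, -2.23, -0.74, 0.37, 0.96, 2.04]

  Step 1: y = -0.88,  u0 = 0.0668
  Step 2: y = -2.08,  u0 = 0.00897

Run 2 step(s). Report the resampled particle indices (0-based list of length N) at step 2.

step 1: w=[0.0112, 0.0716, 0.8070, 0.1015, 0.0088, 0.0000]  mean=-0.7406  Neff=1.4996  idx=[1, 2, 2, 2, 2, 3]
step 2: w=[0.7302, 0.0674, 0.0674, 0.0674, 0.0674, 0.0002]  mean=-1.8277  Neff=1.8139  idx=[0, 0, 0, 0, 0, 2]

resampled_idx = [0, 0, 0, 0, 0, 2]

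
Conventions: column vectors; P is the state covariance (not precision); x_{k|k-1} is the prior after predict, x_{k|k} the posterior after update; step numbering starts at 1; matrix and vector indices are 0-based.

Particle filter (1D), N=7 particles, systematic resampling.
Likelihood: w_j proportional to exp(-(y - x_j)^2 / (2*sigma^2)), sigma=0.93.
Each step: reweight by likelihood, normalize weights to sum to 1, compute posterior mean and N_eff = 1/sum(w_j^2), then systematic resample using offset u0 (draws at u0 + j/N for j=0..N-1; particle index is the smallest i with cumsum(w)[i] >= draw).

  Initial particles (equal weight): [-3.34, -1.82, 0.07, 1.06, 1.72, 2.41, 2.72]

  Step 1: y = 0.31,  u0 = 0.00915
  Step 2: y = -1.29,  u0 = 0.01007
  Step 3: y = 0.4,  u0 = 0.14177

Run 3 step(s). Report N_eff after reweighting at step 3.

N_eff = 4.3661

step 1: w=[0.0002, 0.0331, 0.4412, 0.3295, 0.1445, 0.0356, 0.0159]  mean=0.6968  Neff=3.0610  idx=[1, 2, 2, 2, 3, 3, 4]
step 2: w=[0.4321, 0.1745, 0.1745, 0.1745, 0.0209, 0.0209, 0.0027]  mean=-0.7009  Neff=3.5852  idx=[0, 0, 0, 1, 1, 2, 3]
step 3: w=[0.0147, 0.0147, 0.0147, 0.2390, 0.2390, 0.2390, 0.2390]  mean=-0.0135  Neff=4.3661  idx=[3, 4, 4, 5, 5, 6, 6]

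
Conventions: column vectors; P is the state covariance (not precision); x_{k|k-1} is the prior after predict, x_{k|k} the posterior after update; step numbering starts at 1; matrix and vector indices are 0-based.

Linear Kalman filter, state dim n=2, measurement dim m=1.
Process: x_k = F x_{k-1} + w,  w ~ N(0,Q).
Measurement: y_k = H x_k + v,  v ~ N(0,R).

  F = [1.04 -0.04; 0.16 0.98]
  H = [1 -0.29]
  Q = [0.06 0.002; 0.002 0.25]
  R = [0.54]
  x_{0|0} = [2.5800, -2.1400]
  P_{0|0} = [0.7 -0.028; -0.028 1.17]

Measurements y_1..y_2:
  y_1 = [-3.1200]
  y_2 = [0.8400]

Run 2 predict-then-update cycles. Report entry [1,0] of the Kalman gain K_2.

step 1: x^-=[2.7688, -1.6844]  P^-=[0.8213 0.0443; 0.0443 1.3828]  S=[1.4519]  K=[0.5568; -0.2457]  nu=[-6.3773]  x^+=[-0.7823, -0.1174]  P^+=[0.3711 0.2429; 0.2429 1.2951]
step 2: x^-=[-0.8088, -0.2403]  P^-=[0.4433 0.2590; 0.2590 1.5795]  S=[0.9659]  K=[0.3812; -0.2061]  nu=[1.5792]  x^+=[-0.2069, -0.5657]  P^+=[0.3029 0.3349; 0.3349 1.5385]

K[1,0] = -0.2061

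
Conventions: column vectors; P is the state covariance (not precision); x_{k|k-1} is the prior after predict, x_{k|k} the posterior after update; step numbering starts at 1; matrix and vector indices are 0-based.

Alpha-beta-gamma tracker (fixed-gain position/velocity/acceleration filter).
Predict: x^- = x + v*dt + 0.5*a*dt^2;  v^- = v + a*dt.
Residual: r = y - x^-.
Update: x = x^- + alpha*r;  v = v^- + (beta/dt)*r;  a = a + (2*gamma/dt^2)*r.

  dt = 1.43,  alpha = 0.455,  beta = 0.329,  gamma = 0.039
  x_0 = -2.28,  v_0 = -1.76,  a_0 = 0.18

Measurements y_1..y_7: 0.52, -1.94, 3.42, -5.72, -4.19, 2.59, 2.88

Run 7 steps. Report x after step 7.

x_post = 2.0308

step 1: x_pred=-4.6128  r=5.1328  x^+=-2.2774  v^+=-0.3217  a^+=0.3758
step 2: x_pred=-2.3532  r=0.4132  x^+=-2.1652  v^+=0.3107  a^+=0.3915
step 3: x_pred=-1.3205  r=4.7405  x^+=0.8364  v^+=1.9613  a^+=0.5724
step 4: x_pred=4.2263  r=-9.9463  x^+=-0.2993  v^+=0.4914  a^+=0.1930
step 5: x_pred=0.6008  r=-4.7908  x^+=-1.5790  v^+=-0.3348  a^+=0.0102
step 6: x_pred=-2.0474  r=4.6374  x^+=0.0626  v^+=0.7467  a^+=0.1871
step 7: x_pred=1.3218  r=1.5582  x^+=2.0308  v^+=1.3728  a^+=0.2466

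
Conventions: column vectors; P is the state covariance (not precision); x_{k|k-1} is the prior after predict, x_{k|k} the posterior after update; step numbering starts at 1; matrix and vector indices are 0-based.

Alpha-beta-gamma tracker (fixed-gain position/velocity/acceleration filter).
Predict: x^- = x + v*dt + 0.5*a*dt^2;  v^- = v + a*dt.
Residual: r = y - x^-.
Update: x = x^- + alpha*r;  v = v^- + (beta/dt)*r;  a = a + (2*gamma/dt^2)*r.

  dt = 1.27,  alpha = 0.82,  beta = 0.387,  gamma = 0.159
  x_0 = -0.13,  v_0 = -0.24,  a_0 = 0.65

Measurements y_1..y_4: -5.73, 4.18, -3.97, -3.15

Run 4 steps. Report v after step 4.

v_post = -0.0823

step 1: x_pred=0.0894  r=-5.8194  x^+=-4.6825  v^+=-1.1878  a^+=-0.4974
step 2: x_pred=-6.5921  r=10.7721  x^+=2.2410  v^+=1.4631  a^+=1.6265
step 3: x_pred=5.4108  r=-9.3808  x^+=-2.2815  v^+=0.6701  a^+=-0.2230
step 4: x_pred=-1.6102  r=-1.5398  x^+=-2.8728  v^+=-0.0823  a^+=-0.5266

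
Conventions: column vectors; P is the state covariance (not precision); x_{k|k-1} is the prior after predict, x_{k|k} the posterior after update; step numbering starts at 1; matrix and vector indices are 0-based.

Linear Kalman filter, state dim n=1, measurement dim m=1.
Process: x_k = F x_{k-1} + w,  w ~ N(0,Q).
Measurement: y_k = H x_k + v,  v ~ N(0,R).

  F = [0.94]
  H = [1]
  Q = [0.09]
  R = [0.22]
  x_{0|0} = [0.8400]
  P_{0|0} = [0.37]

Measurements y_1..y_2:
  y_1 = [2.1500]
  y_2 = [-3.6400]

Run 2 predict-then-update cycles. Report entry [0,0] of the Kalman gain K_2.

step 1: x^-=[0.7896]  P^-=[0.4169]  S=[0.6369]  K=[0.6546]  nu=[1.3604]  x^+=[1.6801]  P^+=[0.1440]
step 2: x^-=[1.5793]  P^-=[0.2172]  S=[0.4372]  K=[0.4969]  nu=[-5.2193]  x^+=[-1.0139]  P^+=[0.1093]

K[0,0] = 0.4969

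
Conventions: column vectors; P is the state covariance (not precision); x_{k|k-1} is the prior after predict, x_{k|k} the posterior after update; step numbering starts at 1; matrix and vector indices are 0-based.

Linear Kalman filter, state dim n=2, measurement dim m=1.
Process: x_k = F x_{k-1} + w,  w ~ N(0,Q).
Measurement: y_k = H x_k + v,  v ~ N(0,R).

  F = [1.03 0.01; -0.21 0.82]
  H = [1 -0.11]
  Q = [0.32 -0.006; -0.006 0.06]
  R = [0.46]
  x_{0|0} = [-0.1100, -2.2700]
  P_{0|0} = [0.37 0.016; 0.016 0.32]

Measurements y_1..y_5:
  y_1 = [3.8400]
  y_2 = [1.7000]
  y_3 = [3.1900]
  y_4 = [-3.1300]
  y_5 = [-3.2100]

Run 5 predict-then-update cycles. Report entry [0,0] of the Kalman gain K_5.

K[0,0] = 0.5599

step 1: x^-=[-0.1360, -1.8383]  P^-=[0.7129 -0.0699; -0.0699 0.2860]  S=[1.1917]  K=[0.6047; -0.0851]  nu=[3.7738]  x^+=[2.1458, -2.1593]  P^+=[0.2772 -0.0086; -0.0086 0.2773]
step 2: x^-=[2.1886, -2.2213]  P^-=[0.6139 -0.0709; -0.0709 0.2617]  S=[1.0927]  K=[0.5690; -0.0913]  nu=[-0.7329]  x^+=[1.7716, -2.1544]  P^+=[0.2602 -0.0142; -0.0142 0.2526]
step 3: x^-=[1.8032, -2.1386]  P^-=[0.5957 -0.0722; -0.0722 0.2462]  S=[1.0746]  K=[0.5618; -0.0924]  nu=[1.1516]  x^+=[2.4501, -2.2450]  P^+=[0.2566 -0.0164; -0.0164 0.2370]
step 4: x^-=[2.5012, -2.3554]  P^-=[0.5919 -0.0734; -0.0734 0.2364]  S=[1.0709]  K=[0.5603; -0.0928]  nu=[-5.8903]  x^+=[-0.7989, -1.8088]  P^+=[0.2558 -0.0177; -0.0177 0.2271]
step 5: x^-=[-0.8410, -1.3154]  P^-=[0.5910 -0.0744; -0.0744 0.2301]  S=[1.0702]  K=[0.5599; -0.0932]  nu=[-2.5137]  x^+=[-2.2484, -1.0813]  P^+=[0.2555 -0.0186; -0.0186 0.2208]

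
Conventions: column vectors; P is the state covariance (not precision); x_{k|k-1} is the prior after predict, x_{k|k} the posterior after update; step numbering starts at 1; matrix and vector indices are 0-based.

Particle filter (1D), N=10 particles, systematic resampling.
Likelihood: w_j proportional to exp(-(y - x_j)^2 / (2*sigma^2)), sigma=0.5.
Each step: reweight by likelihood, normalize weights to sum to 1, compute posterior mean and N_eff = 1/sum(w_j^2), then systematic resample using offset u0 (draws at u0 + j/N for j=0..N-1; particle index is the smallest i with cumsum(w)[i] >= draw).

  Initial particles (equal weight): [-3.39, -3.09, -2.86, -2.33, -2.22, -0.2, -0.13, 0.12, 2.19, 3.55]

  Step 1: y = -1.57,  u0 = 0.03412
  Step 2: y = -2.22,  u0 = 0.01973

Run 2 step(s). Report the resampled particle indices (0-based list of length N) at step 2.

resampled_idx = [0, 1, 2, 3, 4, 5, 6, 7, 8, 9]

step 1: w=[0.0016, 0.0118, 0.0430, 0.3776, 0.5150, 0.0281, 0.0190, 0.0040, 0.0000, 0.0000]  mean=-2.1956  Neff=2.4333  idx=[2, 3, 3, 3, 4, 4, 4, 4, 4, 4]
step 2: w=[0.0470, 0.1042, 0.1042, 0.1042, 0.1067, 0.1067, 0.1067, 0.1067, 0.1067, 0.1067]  mean=-2.2845  Neff=9.6966  idx=[0, 1, 2, 3, 4, 5, 6, 7, 8, 9]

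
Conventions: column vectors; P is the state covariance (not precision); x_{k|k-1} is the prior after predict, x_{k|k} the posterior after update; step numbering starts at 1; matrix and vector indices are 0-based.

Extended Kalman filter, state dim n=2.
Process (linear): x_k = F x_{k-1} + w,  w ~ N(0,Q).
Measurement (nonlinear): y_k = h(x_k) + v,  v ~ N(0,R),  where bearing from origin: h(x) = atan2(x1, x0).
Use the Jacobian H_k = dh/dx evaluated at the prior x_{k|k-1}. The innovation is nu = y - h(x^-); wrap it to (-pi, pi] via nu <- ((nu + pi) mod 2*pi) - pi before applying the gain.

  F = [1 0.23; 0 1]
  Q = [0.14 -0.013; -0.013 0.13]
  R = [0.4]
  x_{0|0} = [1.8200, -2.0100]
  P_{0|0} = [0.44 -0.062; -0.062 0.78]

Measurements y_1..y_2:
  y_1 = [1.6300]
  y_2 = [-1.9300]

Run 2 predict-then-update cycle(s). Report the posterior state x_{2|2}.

x_post = [1.8313, -1.8790]

step 1: x^-=[1.3577, -2.0100]  P^-=[0.5927 0.1044; 0.1044 0.9100]  H_jac=[0.3416 0.2308]  S=[0.5341]  K=[0.4243; 0.4600]  nu=[2.6067]  x^+=[2.4636, -0.8110]  P^+=[0.4966 0.0002; 0.0002 0.7970]
step 2: x^-=[2.2771, -0.8110]  P^-=[0.6789 0.1705; 0.1705 0.9270]  H_jac=[0.1388 0.3897]  S=[0.5723]  K=[0.2807; 0.6726]  nu=[-1.5878]  x^+=[1.8313, -1.8790]  P^+=[0.6337 0.0624; 0.0624 0.6681]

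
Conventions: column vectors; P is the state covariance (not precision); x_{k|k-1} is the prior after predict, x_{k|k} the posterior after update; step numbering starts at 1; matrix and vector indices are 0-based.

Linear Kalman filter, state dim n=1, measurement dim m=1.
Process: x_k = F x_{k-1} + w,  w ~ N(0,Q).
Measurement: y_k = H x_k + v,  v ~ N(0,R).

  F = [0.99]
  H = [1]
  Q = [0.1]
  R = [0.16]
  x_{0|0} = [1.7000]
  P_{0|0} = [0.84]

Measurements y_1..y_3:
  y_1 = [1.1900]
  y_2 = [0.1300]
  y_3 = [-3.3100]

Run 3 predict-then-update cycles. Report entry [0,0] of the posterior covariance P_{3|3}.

P_post[0,0] = 0.0875

step 1: x^-=[1.6830]  P^-=[0.9233]  S=[1.0833]  K=[0.8523]  nu=[-0.4930]  x^+=[1.2628]  P^+=[0.1364]
step 2: x^-=[1.2502]  P^-=[0.2337]  S=[0.3937]  K=[0.5936]  nu=[-1.1202]  x^+=[0.5853]  P^+=[0.0950]
step 3: x^-=[0.5794]  P^-=[0.1931]  S=[0.3531]  K=[0.5468]  nu=[-3.8894]  x^+=[-1.5475]  P^+=[0.0875]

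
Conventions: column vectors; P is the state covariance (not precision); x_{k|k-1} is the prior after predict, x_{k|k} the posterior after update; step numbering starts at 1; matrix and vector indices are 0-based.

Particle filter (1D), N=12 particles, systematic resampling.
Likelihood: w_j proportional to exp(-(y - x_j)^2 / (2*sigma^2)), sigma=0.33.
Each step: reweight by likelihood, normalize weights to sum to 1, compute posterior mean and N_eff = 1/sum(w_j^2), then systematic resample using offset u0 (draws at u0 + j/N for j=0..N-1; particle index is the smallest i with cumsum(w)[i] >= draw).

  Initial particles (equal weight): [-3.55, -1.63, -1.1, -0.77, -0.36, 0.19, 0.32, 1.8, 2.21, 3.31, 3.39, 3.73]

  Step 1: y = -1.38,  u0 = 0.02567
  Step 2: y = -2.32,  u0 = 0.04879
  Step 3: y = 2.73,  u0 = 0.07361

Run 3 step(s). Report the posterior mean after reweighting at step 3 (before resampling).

step 1: w=[0.0000, 0.4583, 0.4260, 0.1106, 0.0051, 0.0000, 0.0000, 0.0000, 0.0000, 0.0000, 0.0000, 0.0000]  mean=-1.3026  Neff=2.4769  idx=[1, 1, 1, 1, 1, 1, 2, 2, 2, 2, 2, 3]
step 2: w=[0.1653, 0.1653, 0.1653, 0.1653, 0.1653, 0.1653, 0.0016, 0.0016, 0.0016, 0.0016, 0.0016, 0.0000]  mean=-1.6258  Neff=6.0960  idx=[0, 0, 1, 1, 2, 2, 3, 3, 4, 4, 5, 5]
step 3: w=[0.0833, 0.0833, 0.0833, 0.0833, 0.0833, 0.0833, 0.0833, 0.0833, 0.0833, 0.0833, 0.0833, 0.0833]  mean=-1.6300  Neff=12.0000  idx=[0, 1, 2, 3, 4, 5, 6, 7, 8, 9, 10, 11]

post_mean = -1.6300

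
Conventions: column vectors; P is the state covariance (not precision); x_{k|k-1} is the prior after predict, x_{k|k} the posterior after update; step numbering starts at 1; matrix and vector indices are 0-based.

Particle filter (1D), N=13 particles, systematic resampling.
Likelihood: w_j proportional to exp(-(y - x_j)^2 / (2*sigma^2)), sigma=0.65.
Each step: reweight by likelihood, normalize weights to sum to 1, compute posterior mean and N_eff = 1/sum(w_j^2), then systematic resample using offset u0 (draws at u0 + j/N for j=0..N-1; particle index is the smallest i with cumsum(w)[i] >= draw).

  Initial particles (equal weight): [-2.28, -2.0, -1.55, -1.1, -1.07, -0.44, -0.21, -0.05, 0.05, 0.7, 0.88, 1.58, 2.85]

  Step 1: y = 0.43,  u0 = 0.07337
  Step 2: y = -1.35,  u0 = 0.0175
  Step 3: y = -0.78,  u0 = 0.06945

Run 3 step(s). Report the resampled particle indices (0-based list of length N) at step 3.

resampled_idx = [0, 1, 2, 2, 3, 4, 5, 6, 7, 8, 10, 11, 12]

step 1: w=[0.0000, 0.0002, 0.0021, 0.0134, 0.0149, 0.0871, 0.1314, 0.1625, 0.1799, 0.1958, 0.1679, 0.0446, 0.0002]  mean=0.2565  Neff=6.5555  idx=[5, 6, 6, 7, 7, 8, 8, 9, 9, 9, 10, 10, 11]
step 2: w=[0.2890, 0.1654, 0.1654, 0.1042, 0.1042, 0.0757, 0.0757, 0.0053, 0.0053, 0.0053, 0.0021, 0.0021, 0.0000]  mean=-0.1845  Neff=5.8297  idx=[0, 0, 0, 0, 1, 1, 2, 2, 3, 3, 4, 5, 6]
step 3: w=[0.1003, 0.1003, 0.1003, 0.1003, 0.0783, 0.0783, 0.0783, 0.0783, 0.0612, 0.0612, 0.0612, 0.0509, 0.0509]  mean=-0.2464  Neff=12.3131  idx=[0, 1, 2, 2, 3, 4, 5, 6, 7, 8, 10, 11, 12]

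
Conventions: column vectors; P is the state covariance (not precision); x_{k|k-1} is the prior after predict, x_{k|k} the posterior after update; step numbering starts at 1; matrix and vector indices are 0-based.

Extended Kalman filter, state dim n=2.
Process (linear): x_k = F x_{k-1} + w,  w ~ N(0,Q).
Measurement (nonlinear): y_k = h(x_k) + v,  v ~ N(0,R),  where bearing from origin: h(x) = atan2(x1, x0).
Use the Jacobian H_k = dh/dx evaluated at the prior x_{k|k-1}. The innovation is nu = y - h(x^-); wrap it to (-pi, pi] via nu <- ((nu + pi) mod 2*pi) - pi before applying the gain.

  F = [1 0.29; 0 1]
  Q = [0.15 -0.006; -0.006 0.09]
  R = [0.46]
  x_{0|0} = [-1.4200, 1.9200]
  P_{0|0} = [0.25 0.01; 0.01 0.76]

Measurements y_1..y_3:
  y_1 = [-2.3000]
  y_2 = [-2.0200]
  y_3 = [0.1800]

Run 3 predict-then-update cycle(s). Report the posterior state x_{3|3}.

step 1: x^-=[-0.8632, 1.9200]  P^-=[0.4697 0.2244; 0.2244 0.8500]  H_jac=[-0.4333 -0.1948]  S=[0.6183]  K=[-0.3998; -0.4250]  nu=[1.9899]  x^+=[-1.6588, 1.0743]  P^+=[0.3709 0.1193; 0.1193 0.7383]
step 2: x^-=[-1.3473, 1.0743]  P^-=[0.6522 0.3274; 0.3274 0.8283]  H_jac=[-0.3618 -0.4538]  S=[0.8234]  K=[-0.4670; -0.6003]  nu=[1.7947]  x^+=[-2.1854, -0.0031]  P^+=[0.4726 0.0966; 0.0966 0.5316]
step 3: x^-=[-2.1863, -0.0031]  P^-=[0.7233 0.2447; 0.2447 0.6216]  H_jac=[0.0007 -0.4574]  S=[0.5899]  K=[-0.1890; -0.4817]  nu=[-2.9630]  x^+=[-1.6264, 1.4241]  P^+=[0.7023 0.1911; 0.1911 0.4847]

x_post = [-1.6264, 1.4241]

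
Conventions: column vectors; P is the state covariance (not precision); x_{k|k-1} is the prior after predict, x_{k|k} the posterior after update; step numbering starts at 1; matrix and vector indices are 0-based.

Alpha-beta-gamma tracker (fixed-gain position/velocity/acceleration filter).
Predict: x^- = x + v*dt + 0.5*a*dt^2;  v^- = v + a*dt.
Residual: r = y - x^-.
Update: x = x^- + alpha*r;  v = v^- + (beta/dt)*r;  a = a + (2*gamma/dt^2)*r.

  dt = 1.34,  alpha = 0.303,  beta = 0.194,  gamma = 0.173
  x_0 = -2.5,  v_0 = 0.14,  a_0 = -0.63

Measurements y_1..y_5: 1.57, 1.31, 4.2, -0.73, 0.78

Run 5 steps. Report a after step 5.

step 1: x_pred=-2.8780  r=4.4480  x^+=-1.5303  v^+=-0.0602  a^+=0.2271
step 2: x_pred=-1.4071  r=2.7171  x^+=-0.5838  v^+=0.6375  a^+=0.7507
step 3: x_pred=0.9443  r=3.2557  x^+=1.9308  v^+=2.1147  a^+=1.3780
step 4: x_pred=6.0017  r=-6.7317  x^+=3.9620  v^+=2.9866  a^+=0.0809
step 5: x_pred=8.0367  r=-7.2567  x^+=5.8379  v^+=2.0444  a^+=-1.3174

a_post = -1.3174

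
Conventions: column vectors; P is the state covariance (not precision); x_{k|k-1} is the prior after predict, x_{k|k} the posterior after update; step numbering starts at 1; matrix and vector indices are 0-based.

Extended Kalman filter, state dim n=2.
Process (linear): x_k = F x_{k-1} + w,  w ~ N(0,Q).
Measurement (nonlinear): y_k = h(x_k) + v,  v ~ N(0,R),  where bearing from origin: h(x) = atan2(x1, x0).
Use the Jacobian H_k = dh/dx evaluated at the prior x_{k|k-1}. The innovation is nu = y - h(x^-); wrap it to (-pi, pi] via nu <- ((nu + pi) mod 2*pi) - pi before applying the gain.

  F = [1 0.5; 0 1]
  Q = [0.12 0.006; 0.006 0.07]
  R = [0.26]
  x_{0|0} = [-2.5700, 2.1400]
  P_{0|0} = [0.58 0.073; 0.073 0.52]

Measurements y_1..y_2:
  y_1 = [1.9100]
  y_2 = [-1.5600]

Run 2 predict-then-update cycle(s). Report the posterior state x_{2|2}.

step 1: x^-=[-1.5000, 2.1400]  P^-=[0.9030 0.3390; 0.3390 0.5900]  H_jac=[-0.3133 -0.2196]  S=[0.4238]  K=[-0.8434; -0.5564]  nu=[-0.2721]  x^+=[-1.2705, 2.2914]  P^+=[0.6016 0.1401; 0.1401 0.4588]
step 2: x^-=[-0.1248, 2.2914]  P^-=[0.9764 0.3755; 0.3755 0.5288]  H_jac=[-0.4351 -0.0237]  S=[0.4529]  K=[-0.9577; -0.3884]  nu=[3.0980]  x^+=[-3.0918, 1.0880]  P^+=[0.5610 0.2070; 0.2070 0.4605]

x_post = [-3.0918, 1.0880]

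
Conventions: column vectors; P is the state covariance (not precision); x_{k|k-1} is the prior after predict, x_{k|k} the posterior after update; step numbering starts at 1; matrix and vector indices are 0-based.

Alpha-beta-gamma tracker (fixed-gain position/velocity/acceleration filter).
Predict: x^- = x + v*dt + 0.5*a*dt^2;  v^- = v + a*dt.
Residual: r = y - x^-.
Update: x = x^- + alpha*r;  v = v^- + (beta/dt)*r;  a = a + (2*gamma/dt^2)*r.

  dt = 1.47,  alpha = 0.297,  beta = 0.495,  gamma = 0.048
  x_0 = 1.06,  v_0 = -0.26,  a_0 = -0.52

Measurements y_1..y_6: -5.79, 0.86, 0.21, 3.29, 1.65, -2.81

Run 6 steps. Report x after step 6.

step 1: x_pred=0.1160  r=-5.9060  x^+=-1.6381  v^+=-3.0131  a^+=-0.7824
step 2: x_pred=-6.9127  r=7.7727  x^+=-4.6042  v^+=-1.5459  a^+=-0.4371
step 3: x_pred=-7.3489  r=7.5589  x^+=-5.1039  v^+=0.3570  a^+=-0.1013
step 4: x_pred=-4.6886  r=7.9786  x^+=-2.3189  v^+=2.8948  a^+=0.2532
step 5: x_pred=2.2100  r=-0.5600  x^+=2.0437  v^+=3.0784  a^+=0.2283
step 6: x_pred=6.8157  r=-9.6257  x^+=3.9568  v^+=0.1728  a^+=-0.1993

x_post = 3.9568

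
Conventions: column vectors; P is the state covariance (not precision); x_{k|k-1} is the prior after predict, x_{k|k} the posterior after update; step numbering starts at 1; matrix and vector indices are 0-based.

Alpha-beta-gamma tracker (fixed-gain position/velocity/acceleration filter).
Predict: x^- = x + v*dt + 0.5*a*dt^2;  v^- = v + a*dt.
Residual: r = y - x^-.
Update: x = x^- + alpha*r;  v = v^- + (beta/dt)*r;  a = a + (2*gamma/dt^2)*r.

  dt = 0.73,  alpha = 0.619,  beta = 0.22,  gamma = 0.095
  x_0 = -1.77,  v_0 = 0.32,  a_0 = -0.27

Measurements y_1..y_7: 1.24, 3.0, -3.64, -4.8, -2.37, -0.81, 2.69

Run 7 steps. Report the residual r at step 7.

step 1: x_pred=-1.6083  r=2.8483  x^+=0.1548  v^+=0.9813  a^+=0.7455
step 2: x_pred=1.0698  r=1.9302  x^+=2.2646  v^+=2.1073  a^+=1.4337
step 3: x_pred=4.1849  r=-7.8249  x^+=-0.6587  v^+=0.7957  a^+=-1.3561
step 4: x_pred=-0.4392  r=-4.3608  x^+=-3.1385  v^+=-1.5085  a^+=-2.9109
step 5: x_pred=-5.0154  r=2.6454  x^+=-3.3779  v^+=-2.8363  a^+=-1.9678
step 6: x_pred=-5.9727  r=5.1627  x^+=-2.7770  v^+=-2.7169  a^+=-0.1271
step 7: x_pred=-4.7941  r=7.4841  x^+=-0.1615  v^+=-0.5541  a^+=2.5413

resid = 7.4841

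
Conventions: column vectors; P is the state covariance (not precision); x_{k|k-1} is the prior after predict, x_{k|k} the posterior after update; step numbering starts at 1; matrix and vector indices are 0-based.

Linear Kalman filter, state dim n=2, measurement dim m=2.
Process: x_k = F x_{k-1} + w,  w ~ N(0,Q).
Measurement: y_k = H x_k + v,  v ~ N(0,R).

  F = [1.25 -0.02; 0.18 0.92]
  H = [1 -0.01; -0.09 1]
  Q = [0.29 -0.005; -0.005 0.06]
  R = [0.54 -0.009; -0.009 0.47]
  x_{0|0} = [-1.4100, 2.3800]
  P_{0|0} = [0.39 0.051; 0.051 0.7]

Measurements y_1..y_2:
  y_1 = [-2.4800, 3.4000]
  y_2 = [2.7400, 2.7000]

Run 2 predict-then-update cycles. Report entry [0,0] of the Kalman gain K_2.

K[0,0] = 0.6012

step 1: x^-=[-1.8101, 1.9358]  P^-=[0.8971 0.1283; 0.1283 0.6820]  S=[1.4346 0.0319; 0.0319 1.1362]  K=[0.6239 0.0244; 0.0716 0.5881]  nu=[-0.6505, 1.3013]  x^+=[-2.1842, 2.6545]  P^+=[0.3370 0.0362; 0.0362 0.2790]
step 2: x^-=[-2.7834, 2.0490]  P^-=[0.8149 0.1072; 0.1072 0.3191]  S=[1.3528 0.0217; 0.0217 0.7764]  K=[0.6012 0.0267; 0.0705 0.3966]  nu=[5.5439, 0.4005]  x^+=[0.5602, 2.5986]  P^+=[0.3248 0.0364; 0.0364 0.1890]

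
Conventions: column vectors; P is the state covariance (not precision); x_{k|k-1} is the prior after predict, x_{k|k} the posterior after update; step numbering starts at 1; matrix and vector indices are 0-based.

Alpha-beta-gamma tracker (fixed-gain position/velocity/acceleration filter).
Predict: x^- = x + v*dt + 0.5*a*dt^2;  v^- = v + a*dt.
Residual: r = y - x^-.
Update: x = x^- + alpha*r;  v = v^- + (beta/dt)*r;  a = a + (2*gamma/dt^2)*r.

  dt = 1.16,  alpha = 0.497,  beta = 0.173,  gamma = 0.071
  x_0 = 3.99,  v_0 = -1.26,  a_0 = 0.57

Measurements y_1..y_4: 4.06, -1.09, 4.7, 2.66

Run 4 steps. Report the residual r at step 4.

resid = -1.1539

step 1: x_pred=2.9119  r=1.1481  x^+=3.4825  v^+=-0.4276  a^+=0.6912
step 2: x_pred=3.4515  r=-4.5415  x^+=1.1944  v^+=-0.3031  a^+=0.2119
step 3: x_pred=0.9853  r=3.7147  x^+=2.8315  v^+=0.4967  a^+=0.6039
step 4: x_pred=3.8139  r=-1.1539  x^+=3.2404  v^+=1.0251  a^+=0.4821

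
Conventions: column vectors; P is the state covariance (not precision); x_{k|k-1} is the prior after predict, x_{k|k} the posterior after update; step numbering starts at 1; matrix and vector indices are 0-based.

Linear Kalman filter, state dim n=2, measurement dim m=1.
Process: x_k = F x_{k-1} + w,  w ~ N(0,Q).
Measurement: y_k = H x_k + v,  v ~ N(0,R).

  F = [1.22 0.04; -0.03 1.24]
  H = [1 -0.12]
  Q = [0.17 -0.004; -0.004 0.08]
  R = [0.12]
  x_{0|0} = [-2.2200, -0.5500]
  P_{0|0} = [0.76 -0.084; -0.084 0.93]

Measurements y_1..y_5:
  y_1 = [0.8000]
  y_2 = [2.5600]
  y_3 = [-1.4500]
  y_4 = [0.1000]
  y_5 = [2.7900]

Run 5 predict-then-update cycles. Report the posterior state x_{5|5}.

step 1: x^-=[-2.7304, -0.6154]  P^-=[1.2945 -0.1127; -0.1127 1.5169]  S=[1.4634]  K=[0.8938; -0.2014]  nu=[3.4566]  x^+=[0.3592, -1.3115]  P^+=[0.1253 0.1507; 0.1507 1.4576]
step 2: x^-=[0.3857, -1.6370]  P^-=[0.3736 0.2916; 0.2916 2.3100]  S=[0.4569]  K=[0.7411; 0.0314]  nu=[1.9778]  x^+=[1.8516, -1.5748]  P^+=[0.1226 0.2809; 0.2809 2.3096]
step 3: x^-=[2.1959, -2.0083]  P^-=[0.3837 0.5307; 0.5307 3.6104]  S=[0.4283]  K=[0.7471; 0.2276]  nu=[-3.8869]  x^+=[-0.7081, -2.8928]  P^+=[0.1446 0.4579; 0.4579 3.5883]
step 4: x^-=[-0.9796, -3.5659]  P^-=[0.4357 0.8608; 0.8608 5.5634]  S=[0.4292]  K=[0.7744; 0.4503]  nu=[0.6516]  x^+=[-0.4749, -3.2725]  P^+=[0.1783 0.7112; 0.7112 5.4763]
step 5: x^-=[-0.7103, -4.0436]  P^-=[0.5135 1.3361; 1.3361 8.4477]  S=[0.4345]  K=[0.8129; 0.7421]  nu=[3.0150]  x^+=[1.7405, -1.8062]  P^+=[0.2264 1.0741; 1.0741 8.2084]

x_post = [1.7405, -1.8062]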